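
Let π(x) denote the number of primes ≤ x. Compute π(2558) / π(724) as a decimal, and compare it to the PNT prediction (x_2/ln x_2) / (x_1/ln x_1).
π(2558)/π(724) = 375/128 ≈ 2.9297;  PNT prediction ≈ 2.9648.

π(724) = 128 and π(2558) = 375, so π(2558)/π(724) ≈ 2.9297. The PNT-predicted ratio is (2558/ln(2558)) / (724/ln(724)) ≈ 2.9648. The two agree to within a few percent, as expected.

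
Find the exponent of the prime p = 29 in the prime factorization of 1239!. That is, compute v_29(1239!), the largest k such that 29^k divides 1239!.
v_29(1239!) = 43

Legendre's formula: v_p(n!) = Σ_{k ≥ 1} ⌊n / p^k⌋. For p = 29, n = 1239, the terms are:
  ⌊1239/29^1⌋ = ⌊1239/29⌋ = 42
  ⌊1239/29^2⌋ = ⌊1239/841⌋ = 1
(the next term ⌊1239/29^3⌋ = 0, terminating the sum). Summing: v_29(1239!) = 42 + 1 = 43.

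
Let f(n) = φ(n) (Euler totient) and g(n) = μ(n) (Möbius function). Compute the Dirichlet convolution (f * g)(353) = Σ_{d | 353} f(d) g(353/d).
(φ * μ)(353) = 351

Divisors of 353: [1, 353]. For each d | 353:
  d = 1: φ(1) · μ(353/1) = 1 · -1 = -1
  d = 353: φ(353) · μ(353/353) = 352 · 1 = 352
Summing: (φ * μ)(353) = -1 + 352 = 351.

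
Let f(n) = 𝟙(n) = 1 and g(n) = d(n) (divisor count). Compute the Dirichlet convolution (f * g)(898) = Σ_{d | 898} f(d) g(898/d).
(𝟙 * d)(898) = 9

Divisors of 898: [1, 2, 449, 898]. For each d | 898:
  d = 1: 𝟙(1) · d(898/1) = 1 · 4 = 4
  d = 2: 𝟙(2) · d(898/2) = 1 · 2 = 2
  d = 449: 𝟙(449) · d(898/449) = 1 · 2 = 2
  d = 898: 𝟙(898) · d(898/898) = 1 · 1 = 1
Summing: (𝟙 * d)(898) = 4 + 2 + 2 + 1 = 9.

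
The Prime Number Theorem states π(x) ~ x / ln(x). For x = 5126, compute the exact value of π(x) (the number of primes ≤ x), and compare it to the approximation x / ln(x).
π(5126) = 685;  x/ln(x) ≈ 600.09;  relative error ≈ 12.40%.

Directly count primes up to 5126: π(5126) = 685. The PNT approximation gives 5126/ln(5126) ≈ 5126/8.54208 ≈ 600.09. Relative error (π(x) − x/ln(x)) / π(x) ≈ 12.40%; the approximation is known to undercount slightly (Li(x) is a better estimate).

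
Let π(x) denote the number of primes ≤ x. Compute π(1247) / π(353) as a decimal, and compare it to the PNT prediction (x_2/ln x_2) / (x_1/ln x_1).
π(1247)/π(353) = 203/71 ≈ 2.8592;  PNT prediction ≈ 2.9072.

π(353) = 71 and π(1247) = 203, so π(1247)/π(353) ≈ 2.8592. The PNT-predicted ratio is (1247/ln(1247)) / (353/ln(353)) ≈ 2.9072. The two agree to within a few percent, as expected.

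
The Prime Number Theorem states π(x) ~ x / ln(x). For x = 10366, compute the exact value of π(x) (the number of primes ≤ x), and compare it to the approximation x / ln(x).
π(10366) = 1271;  x/ln(x) ≈ 1121.10;  relative error ≈ 11.79%.

Directly count primes up to 10366: π(10366) = 1271. The PNT approximation gives 10366/ln(10366) ≈ 10366/9.24629 ≈ 1121.10. Relative error (π(x) − x/ln(x)) / π(x) ≈ 11.79%; the approximation is known to undercount slightly (Li(x) is a better estimate).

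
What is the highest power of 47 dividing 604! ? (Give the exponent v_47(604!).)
v_47(604!) = 12

Legendre's formula: v_p(n!) = Σ_{k ≥ 1} ⌊n / p^k⌋. For p = 47, n = 604, the terms are:
  ⌊604/47^1⌋ = ⌊604/47⌋ = 12
(the next term ⌊604/47^2⌋ = 0, terminating the sum). Summing: v_47(604!) = 12 = 12.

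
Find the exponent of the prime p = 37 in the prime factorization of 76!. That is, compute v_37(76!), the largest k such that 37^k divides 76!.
v_37(76!) = 2

Legendre's formula: v_p(n!) = Σ_{k ≥ 1} ⌊n / p^k⌋. For p = 37, n = 76, the terms are:
  ⌊76/37^1⌋ = ⌊76/37⌋ = 2
(the next term ⌊76/37^2⌋ = 0, terminating the sum). Summing: v_37(76!) = 2 = 2.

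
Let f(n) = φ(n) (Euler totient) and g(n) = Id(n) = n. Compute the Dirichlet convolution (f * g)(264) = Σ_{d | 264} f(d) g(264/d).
(φ * Id)(264) = 2100

Divisors of 264: [1, 2, 3, 4, 6, 8, 11, 12, 22, 24, 33, 44, 66, 88, 132, 264]. For each d | 264:
  d = 1: φ(1) · Id(264/1) = 1 · 264 = 264
  d = 2: φ(2) · Id(264/2) = 1 · 132 = 132
  d = 3: φ(3) · Id(264/3) = 2 · 88 = 176
  d = 4: φ(4) · Id(264/4) = 2 · 66 = 132
  d = 6: φ(6) · Id(264/6) = 2 · 44 = 88
  d = 8: φ(8) · Id(264/8) = 4 · 33 = 132
  d = 11: φ(11) · Id(264/11) = 10 · 24 = 240
  d = 12: φ(12) · Id(264/12) = 4 · 22 = 88
  d = 22: φ(22) · Id(264/22) = 10 · 12 = 120
  d = 24: φ(24) · Id(264/24) = 8 · 11 = 88
  d = 33: φ(33) · Id(264/33) = 20 · 8 = 160
  d = 44: φ(44) · Id(264/44) = 20 · 6 = 120
  d = 66: φ(66) · Id(264/66) = 20 · 4 = 80
  d = 88: φ(88) · Id(264/88) = 40 · 3 = 120
  d = 132: φ(132) · Id(264/132) = 40 · 2 = 80
  d = 264: φ(264) · Id(264/264) = 80 · 1 = 80
Summing: (φ * Id)(264) = 264 + 132 + 176 + 132 + 88 + 132 + 240 + 88 + 120 + 88 + 160 + 120 + 80 + 120 + 80 + 80 = 2100.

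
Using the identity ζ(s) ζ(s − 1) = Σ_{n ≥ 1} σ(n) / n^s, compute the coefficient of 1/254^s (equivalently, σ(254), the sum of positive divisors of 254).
σ(254) = 384

In the product (Σ m^0/m^s)(Σ k / k^s) = Σ (Σ_{d | n} d) / n^s, the coefficient of 1/n^s is σ(n) = Σ_{d | n} d. For n = 254, divisors are [1, 2, 127, 254]; summing: σ(254) = 384.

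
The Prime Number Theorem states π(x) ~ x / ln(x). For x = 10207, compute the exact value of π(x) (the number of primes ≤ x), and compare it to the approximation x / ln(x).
π(10207) = 1252;  x/ln(x) ≈ 1105.75;  relative error ≈ 11.68%.

Directly count primes up to 10207: π(10207) = 1252. The PNT approximation gives 10207/ln(10207) ≈ 10207/9.23083 ≈ 1105.75. Relative error (π(x) − x/ln(x)) / π(x) ≈ 11.68%; the approximation is known to undercount slightly (Li(x) is a better estimate).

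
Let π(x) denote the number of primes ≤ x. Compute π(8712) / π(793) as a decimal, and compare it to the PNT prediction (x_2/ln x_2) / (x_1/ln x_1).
π(8712)/π(793) = 1085/138 ≈ 7.8623;  PNT prediction ≈ 8.0840.

π(793) = 138 and π(8712) = 1085, so π(8712)/π(793) ≈ 7.8623. The PNT-predicted ratio is (8712/ln(8712)) / (793/ln(793)) ≈ 8.0840. The two agree to within a few percent, as expected.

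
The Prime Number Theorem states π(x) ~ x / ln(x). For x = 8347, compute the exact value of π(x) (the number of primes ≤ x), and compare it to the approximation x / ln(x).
π(8347) = 1045;  x/ln(x) ≈ 924.40;  relative error ≈ 11.54%.

Directly count primes up to 8347: π(8347) = 1045. The PNT approximation gives 8347/ln(8347) ≈ 8347/9.02966 ≈ 924.40. Relative error (π(x) − x/ln(x)) / π(x) ≈ 11.54%; the approximation is known to undercount slightly (Li(x) is a better estimate).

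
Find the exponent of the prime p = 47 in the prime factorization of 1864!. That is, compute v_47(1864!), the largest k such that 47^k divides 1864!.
v_47(1864!) = 39

Legendre's formula: v_p(n!) = Σ_{k ≥ 1} ⌊n / p^k⌋. For p = 47, n = 1864, the terms are:
  ⌊1864/47^1⌋ = ⌊1864/47⌋ = 39
(the next term ⌊1864/47^2⌋ = 0, terminating the sum). Summing: v_47(1864!) = 39 = 39.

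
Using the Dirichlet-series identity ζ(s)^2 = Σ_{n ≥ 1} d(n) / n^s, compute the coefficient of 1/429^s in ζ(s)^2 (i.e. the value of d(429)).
d(429) = 8

ζ(s)^2 = (Σ 1/m^s)(Σ 1/k^s). The coefficient of 1/n^s in the product is the number of ordered pairs (m, k) with mk = n, which equals d(n). For n = 429, divisors are [1, 3, 11, 13, 33, 39, 143, 429], so d(429) = 8.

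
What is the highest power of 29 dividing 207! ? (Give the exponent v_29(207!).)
v_29(207!) = 7

Legendre's formula: v_p(n!) = Σ_{k ≥ 1} ⌊n / p^k⌋. For p = 29, n = 207, the terms are:
  ⌊207/29^1⌋ = ⌊207/29⌋ = 7
(the next term ⌊207/29^2⌋ = 0, terminating the sum). Summing: v_29(207!) = 7 = 7.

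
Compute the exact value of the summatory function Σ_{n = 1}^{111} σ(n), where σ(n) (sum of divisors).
Σ_{n ≤ 111} σ(n) = 10151

Compute σ(n) for each 1 ≤ n ≤ 111: σ(1) = 1, σ(2) = 3, σ(3) = 4, σ(4) = 7, σ(5) = 6, σ(6) = 12, σ(7) = 8, σ(8) = 15, σ(9) = 13, σ(10) = 18, σ(11) = 12, σ(12) = 28, σ(13) = 14, σ(14) = 24, σ(15) = 24, σ(16) = 31, σ(17) = 18, σ(18) = 39, σ(19) = 20, σ(20) = 42, σ(21) = 32, σ(22) = 36, σ(23) = 24, σ(24) = 60, σ(25) = 31, σ(26) = 42, σ(27) = 40, σ(28) = 56, σ(29) = 30, σ(30) = 72, σ(31) = 32, σ(32) = 63, σ(33) = 48, σ(34) = 54, σ(35) = 48, σ(36) = 91, σ(37) = 38, σ(38) = 60, σ(39) = 56, σ(40) = 90, σ(41) = 42, σ(42) = 96, σ(43) = 44, σ(44) = 84, σ(45) = 78, σ(46) = 72, σ(47) = 48, σ(48) = 124, σ(49) = 57, σ(50) = 93, σ(51) = 72, σ(52) = 98, σ(53) = 54, σ(54) = 120, σ(55) = 72, σ(56) = 120, σ(57) = 80, σ(58) = 90, σ(59) = 60, σ(60) = 168, σ(61) = 62, σ(62) = 96, σ(63) = 104, σ(64) = 127, σ(65) = 84, σ(66) = 144, σ(67) = 68, σ(68) = 126, σ(69) = 96, σ(70) = 144, σ(71) = 72, σ(72) = 195, σ(73) = 74, σ(74) = 114, σ(75) = 124, σ(76) = 140, σ(77) = 96, σ(78) = 168, σ(79) = 80, σ(80) = 186, σ(81) = 121, σ(82) = 126, σ(83) = 84, σ(84) = 224, σ(85) = 108, σ(86) = 132, σ(87) = 120, σ(88) = 180, σ(89) = 90, σ(90) = 234, σ(91) = 112, σ(92) = 168, σ(93) = 128, σ(94) = 144, σ(95) = 120, σ(96) = 252, σ(97) = 98, σ(98) = 171, σ(99) = 156, σ(100) = 217, σ(101) = 102, σ(102) = 216, σ(103) = 104, σ(104) = 210, σ(105) = 192, σ(106) = 162, σ(107) = 108, σ(108) = 280, σ(109) = 110, σ(110) = 216, σ(111) = 152. Summing all 111 values: 10151. (Average order: Σ_{n ≤ x} σ(n) ~ (π²/12) x². For x = 111, (π²/12)·111² ≈ 10133.62.)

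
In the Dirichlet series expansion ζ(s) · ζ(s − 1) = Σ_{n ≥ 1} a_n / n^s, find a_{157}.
σ(157) = 158

In the product (Σ m^0/m^s)(Σ k / k^s) = Σ (Σ_{d | n} d) / n^s, the coefficient of 1/n^s is σ(n) = Σ_{d | n} d. For n = 157, divisors are [1, 157]; summing: σ(157) = 158.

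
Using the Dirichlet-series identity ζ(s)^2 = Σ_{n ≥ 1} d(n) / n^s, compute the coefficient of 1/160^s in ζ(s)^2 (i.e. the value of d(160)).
d(160) = 12

ζ(s)^2 = (Σ 1/m^s)(Σ 1/k^s). The coefficient of 1/n^s in the product is the number of ordered pairs (m, k) with mk = n, which equals d(n). For n = 160, divisors are [1, 2, 4, 5, 8, 10, 16, 20, 32, 40, 80, 160], so d(160) = 12.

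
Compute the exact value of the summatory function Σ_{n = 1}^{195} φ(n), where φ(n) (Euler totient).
Σ_{n ≤ 195} φ(n) = 11614

Compute φ(n) for each 1 ≤ n ≤ 195: φ(1) = 1, φ(2) = 1, φ(3) = 2, φ(4) = 2, φ(5) = 4, φ(6) = 2, φ(7) = 6, φ(8) = 4, φ(9) = 6, φ(10) = 4, φ(11) = 10, φ(12) = 4, φ(13) = 12, φ(14) = 6, φ(15) = 8, φ(16) = 8, φ(17) = 16, φ(18) = 6, φ(19) = 18, φ(20) = 8, φ(21) = 12, φ(22) = 10, φ(23) = 22, φ(24) = 8, φ(25) = 20, φ(26) = 12, φ(27) = 18, φ(28) = 12, φ(29) = 28, φ(30) = 8, φ(31) = 30, φ(32) = 16, φ(33) = 20, φ(34) = 16, φ(35) = 24, φ(36) = 12, φ(37) = 36, φ(38) = 18, φ(39) = 24, φ(40) = 16, φ(41) = 40, φ(42) = 12, φ(43) = 42, φ(44) = 20, φ(45) = 24, φ(46) = 22, φ(47) = 46, φ(48) = 16, φ(49) = 42, φ(50) = 20, φ(51) = 32, φ(52) = 24, φ(53) = 52, φ(54) = 18, φ(55) = 40, φ(56) = 24, φ(57) = 36, φ(58) = 28, φ(59) = 58, φ(60) = 16, φ(61) = 60, φ(62) = 30, φ(63) = 36, φ(64) = 32, φ(65) = 48, φ(66) = 20, φ(67) = 66, φ(68) = 32, φ(69) = 44, φ(70) = 24, φ(71) = 70, φ(72) = 24, φ(73) = 72, φ(74) = 36, φ(75) = 40, φ(76) = 36, φ(77) = 60, φ(78) = 24, φ(79) = 78, φ(80) = 32, φ(81) = 54, φ(82) = 40, φ(83) = 82, φ(84) = 24, φ(85) = 64, φ(86) = 42, φ(87) = 56, φ(88) = 40, φ(89) = 88, φ(90) = 24, φ(91) = 72, φ(92) = 44, φ(93) = 60, φ(94) = 46, φ(95) = 72, φ(96) = 32, φ(97) = 96, φ(98) = 42, φ(99) = 60, φ(100) = 40, φ(101) = 100, φ(102) = 32, φ(103) = 102, φ(104) = 48, φ(105) = 48, φ(106) = 52, φ(107) = 106, φ(108) = 36, φ(109) = 108, φ(110) = 40, φ(111) = 72, φ(112) = 48, φ(113) = 112, φ(114) = 36, φ(115) = 88, φ(116) = 56, φ(117) = 72, φ(118) = 58, φ(119) = 96, φ(120) = 32, φ(121) = 110, φ(122) = 60, φ(123) = 80, φ(124) = 60, φ(125) = 100, φ(126) = 36, φ(127) = 126, φ(128) = 64, φ(129) = 84, φ(130) = 48, φ(131) = 130, φ(132) = 40, φ(133) = 108, φ(134) = 66, φ(135) = 72, φ(136) = 64, φ(137) = 136, φ(138) = 44, φ(139) = 138, φ(140) = 48, φ(141) = 92, φ(142) = 70, φ(143) = 120, φ(144) = 48, φ(145) = 112, φ(146) = 72, φ(147) = 84, φ(148) = 72, φ(149) = 148, φ(150) = 40, φ(151) = 150, φ(152) = 72, φ(153) = 96, φ(154) = 60, φ(155) = 120, φ(156) = 48, φ(157) = 156, φ(158) = 78, φ(159) = 104, φ(160) = 64, φ(161) = 132, φ(162) = 54, φ(163) = 162, φ(164) = 80, φ(165) = 80, φ(166) = 82, φ(167) = 166, φ(168) = 48, φ(169) = 156, φ(170) = 64, φ(171) = 108, φ(172) = 84, φ(173) = 172, φ(174) = 56, φ(175) = 120, φ(176) = 80, φ(177) = 116, φ(178) = 88, φ(179) = 178, φ(180) = 48, φ(181) = 180, φ(182) = 72, φ(183) = 120, φ(184) = 88, φ(185) = 144, φ(186) = 60, φ(187) = 160, φ(188) = 92, φ(189) = 108, φ(190) = 72, φ(191) = 190, φ(192) = 64, φ(193) = 192, φ(194) = 96, φ(195) = 96. Summing all 195 values: 11614. (Average order: Σ_{n ≤ x} φ(n) ~ (3/π²) x². For x = 195, (3/π²)·195² ≈ 11558.21.)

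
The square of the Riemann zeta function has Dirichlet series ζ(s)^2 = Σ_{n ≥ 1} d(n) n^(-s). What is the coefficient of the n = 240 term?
d(240) = 20

ζ(s)^2 = (Σ 1/m^s)(Σ 1/k^s). The coefficient of 1/n^s in the product is the number of ordered pairs (m, k) with mk = n, which equals d(n). For n = 240, divisors are [1, 2, 3, 4, 5, 6, 8, 10, 12, 15, 16, 20, 24, 30, 40, 48, 60, 80, 120, 240], so d(240) = 20.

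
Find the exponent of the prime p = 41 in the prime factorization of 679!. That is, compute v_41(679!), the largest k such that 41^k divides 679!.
v_41(679!) = 16

Legendre's formula: v_p(n!) = Σ_{k ≥ 1} ⌊n / p^k⌋. For p = 41, n = 679, the terms are:
  ⌊679/41^1⌋ = ⌊679/41⌋ = 16
(the next term ⌊679/41^2⌋ = 0, terminating the sum). Summing: v_41(679!) = 16 = 16.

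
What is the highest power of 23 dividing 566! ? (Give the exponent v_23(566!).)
v_23(566!) = 25

Legendre's formula: v_p(n!) = Σ_{k ≥ 1} ⌊n / p^k⌋. For p = 23, n = 566, the terms are:
  ⌊566/23^1⌋ = ⌊566/23⌋ = 24
  ⌊566/23^2⌋ = ⌊566/529⌋ = 1
(the next term ⌊566/23^3⌋ = 0, terminating the sum). Summing: v_23(566!) = 24 + 1 = 25.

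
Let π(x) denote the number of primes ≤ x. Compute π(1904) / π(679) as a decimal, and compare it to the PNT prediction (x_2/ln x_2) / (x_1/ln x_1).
π(1904)/π(679) = 291/123 ≈ 2.3659;  PNT prediction ≈ 2.4213.

π(679) = 123 and π(1904) = 291, so π(1904)/π(679) ≈ 2.3659. The PNT-predicted ratio is (1904/ln(1904)) / (679/ln(679)) ≈ 2.4213. The two agree to within a few percent, as expected.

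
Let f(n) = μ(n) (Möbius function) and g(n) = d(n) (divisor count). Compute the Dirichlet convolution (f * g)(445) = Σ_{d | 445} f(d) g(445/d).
(μ * d)(445) = 1

Divisors of 445: [1, 5, 89, 445]. For each d | 445:
  d = 1: μ(1) · d(445/1) = 1 · 4 = 4
  d = 5: μ(5) · d(445/5) = -1 · 2 = -2
  d = 89: μ(89) · d(445/89) = -1 · 2 = -2
  d = 445: μ(445) · d(445/445) = 1 · 1 = 1
Summing: (μ * d)(445) = 4 + -2 + -2 + 1 = 1.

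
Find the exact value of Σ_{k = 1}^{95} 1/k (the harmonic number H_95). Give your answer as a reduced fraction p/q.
H_95 = 3691835092344109255246562280652279367381/718766754945489455304472257065075294400

Direct summation: H_95 = 1 + 1/2 + ... + 1/95. The least common denominator is lcm(1, ..., 95) = 718766754945489455304472257065075294400; over this denominator the numerator is 718766754945489455304472257065075294400 + 359383377472744727652236128532537647200 + 239588918315163151768157419021691764800 + 179691688736372363826118064266268823600 + 143753350989097891060894451413015058880 + 119794459157581575884078709510845882400 + 102680964992212779329210322437867899200 + 89845844368186181913059032133134411800 + 79862972771721050589385806340563921600 + 71876675494548945530447225706507529440 + 65342432267771768664042932460461390400 + 59897229578790787942039354755422941200 + 55289750380422265792651712081928868800 + 51340482496106389664605161218933949600 + 47917783663032630353631483804338352960 + 44922922184093090956529516066567205900 + 42280397349734673841439544533239723200 + 39931486385860525294692903170281960800 + 37829829207657339752866960898161857600 + 35938337747274472765223612853253764720 + 34226988330737593109736774145955966400 + 32671216133885884332021466230230695200 + 31250728475890845882803141611525012800 + 29948614789395393971019677377711470600 + 28750670197819578212178890282603011776 + 27644875190211132896325856040964434400 + 26620990923907016863128602113521307200 + 25670241248053194832302580609466974800 + 24785060515361705355326629553968113600 + 23958891831516315176815741902169176480 + 23186024353080305009821685711776622400 + 22461461092046545478264758033283602950 + 21780810755923922888014310820153796800 + 21140198674867336920719772266619861600 + 20536192998442555865842064487573579840 + 19965743192930262647346451585140980400 + 19426128512040255548769520461218251200 + 18914914603828669876433480449080928800 + 18429916793474088597550570693976289600 + 17969168873637236382611806426626882360 + 17530896462085108665962737977196958400 + 17113494165368796554868387072977983200 + 16715505928964871053592378071280820800 + 16335608066942942166010733115115347600 + 15972594554344210117877161268112784320 + 15625364237945422941401570805762506400 + 15292909679691265006478133129044155200 + 14974307394697696985509838688855735300 + 14668709284601825618458617491123985600 + 14375335098909789106089445141301505888 + 14093465783244891280479848177746574400 + 13822437595105566448162928020482217200 + 13561636885763951986876835038963684800 + 13310495461953508431564301056760653600 + 13068486453554353732808586492092278080 + 12835120624026597416151290304733487400 + 12609943069219113250955653632720619200 + 12392530257680852677663314776984056800 + 12182487371957448394991055204492801600 + 11979445915758157588407870951084588240 + 11783061556483433693515938640411070400 + 11593012176540152504910842855888311200 + 11408996110245864369912258048651988800 + 11230730546023272739132379016641801475 + 11057950076084453158530342416385773760 + 10890405377961961444007155410076898400 + 10727862014111782914992123239777243200 + 10570099337433668460359886133309930800 + 10416909491963615294267713870508337600 + 10268096499221277932921032243786789920 + 10123475421767457116964397986832046400 + 9982871596465131323673225792570490200 + 9846119930760129524718798041987332800 + 9713064256020127774384760230609125600 + 9583556732606526070726296760867670592 + 9457457301914334938216740224540464400 + 9334633181110252666291847494351627200 + 9214958396737044298775285346988144800 + 9098313353740372851955345026140193600 + 8984584436818618191305903213313441180 + 8873663641302338954376200704507102400 + 8765448231042554332981368988598479200 + 8659840421029993437403280205603316800 + 8556747082684398277434193536488991600 + 8456079469946934768287908906647944640 + 8357752964482435526796189035640410400 + 8261686838453901785108876517989371200 + 8167804033471471083005366557557673800 + 8076030954443701744994070304101969600 + 7986297277172105058938580634056392160 + 7898535768631752256093101725989838400 + 7812682118972711470700785402881253200 + 7728674784360101669940561903925540800 + 7646454839845632503239066564522077600 + 7565965841531467950573392179632371520 = 3691835092344109255246562280652279367381, so H_95 = 3691835092344109255246562280652279367381/718766754945489455304472257065075294400 (already in lowest terms) ≈ 5.13635. (The PNT-adjacent estimate ln(95) + γ ≈ 5.13109 matches within O(1/n).)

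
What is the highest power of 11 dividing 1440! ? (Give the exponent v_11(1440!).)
v_11(1440!) = 142

Legendre's formula: v_p(n!) = Σ_{k ≥ 1} ⌊n / p^k⌋. For p = 11, n = 1440, the terms are:
  ⌊1440/11^1⌋ = ⌊1440/11⌋ = 130
  ⌊1440/11^2⌋ = ⌊1440/121⌋ = 11
  ⌊1440/11^3⌋ = ⌊1440/1331⌋ = 1
(the next term ⌊1440/11^4⌋ = 0, terminating the sum). Summing: v_11(1440!) = 130 + 11 + 1 = 142.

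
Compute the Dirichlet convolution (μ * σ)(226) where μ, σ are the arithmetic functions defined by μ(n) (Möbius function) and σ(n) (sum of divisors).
(μ * σ)(226) = 226

Divisors of 226: [1, 2, 113, 226]. For each d | 226:
  d = 1: μ(1) · σ(226/1) = 1 · 342 = 342
  d = 2: μ(2) · σ(226/2) = -1 · 114 = -114
  d = 113: μ(113) · σ(226/113) = -1 · 3 = -3
  d = 226: μ(226) · σ(226/226) = 1 · 1 = 1
Summing: (μ * σ)(226) = 342 + -114 + -3 + 1 = 226.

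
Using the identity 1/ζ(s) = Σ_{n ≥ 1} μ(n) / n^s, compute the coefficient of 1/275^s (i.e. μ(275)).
μ(275) = 0

Factor n = 275 = 5^2 · 11. μ(n) = 0 if any exponent ≥ 2 (not squarefree); otherwise μ(n) = (−1)^{ω(n)} where ω(n) is the number of distinct prime factors. Applying: μ(275) = 0.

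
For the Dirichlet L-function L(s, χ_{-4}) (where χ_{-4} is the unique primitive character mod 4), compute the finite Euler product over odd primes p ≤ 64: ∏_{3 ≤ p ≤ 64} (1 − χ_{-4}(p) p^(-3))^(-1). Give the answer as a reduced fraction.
∏ = 126115667482028600084463789626710364805572778792731/130156894276470431285217911893722225289762827141120

The odd primes p ≤ 64 are [3, 5, 7, 11, 13, 17, 19, 23, 29, 31, 37, 41, 43, 47, 53, 59, 61]. For each, χ(p) = 1 if p ≡ 1 mod 4, χ(p) = −1 if p ≡ 3 mod 4. Taking (1 − χ(p)/p^3)^(-1) = p^3/(p^3 − χ(p)): (1 − (-1)/3^3)^(-1) · (1 − (1)/5^3)^(-1) · (1 − (-1)/7^3)^(-1) · (1 − (-1)/11^3)^(-1) · (1 − (1)/13^3)^(-1) · (1 − (1)/17^3)^(-1) · (1 − (-1)/19^3)^(-1) · (1 − (-1)/23^3)^(-1) · (1 − (1)/29^3)^(-1) · (1 − (-1)/31^3)^(-1) · (1 − (1)/37^3)^(-1) · (1 − (1)/41^3)^(-1) · (1 − (-1)/43^3)^(-1) · (1 − (-1)/47^3)^(-1) · (1 − (1)/53^3)^(-1) · (1 − (-1)/59^3)^(-1) · (1 − (1)/61^3)^(-1) = 126115667482028600084463789626710364805572778792731/130156894276470431285217911893722225289762827141120.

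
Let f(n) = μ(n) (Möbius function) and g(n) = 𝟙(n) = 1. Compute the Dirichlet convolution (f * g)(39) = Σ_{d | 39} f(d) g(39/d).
(μ * 𝟙)(39) = 0

Divisors of 39: [1, 3, 13, 39]. For each d | 39:
  d = 1: μ(1) · 𝟙(39/1) = 1 · 1 = 1
  d = 3: μ(3) · 𝟙(39/3) = -1 · 1 = -1
  d = 13: μ(13) · 𝟙(39/13) = -1 · 1 = -1
  d = 39: μ(39) · 𝟙(39/39) = 1 · 1 = 1
Summing: (μ * 𝟙)(39) = 1 + -1 + -1 + 1 = 0.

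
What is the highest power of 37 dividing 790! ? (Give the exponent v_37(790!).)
v_37(790!) = 21

Legendre's formula: v_p(n!) = Σ_{k ≥ 1} ⌊n / p^k⌋. For p = 37, n = 790, the terms are:
  ⌊790/37^1⌋ = ⌊790/37⌋ = 21
(the next term ⌊790/37^2⌋ = 0, terminating the sum). Summing: v_37(790!) = 21 = 21.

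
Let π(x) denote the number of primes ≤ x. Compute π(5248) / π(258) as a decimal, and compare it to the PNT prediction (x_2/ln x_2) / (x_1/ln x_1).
π(5248)/π(258) = 697/55 ≈ 12.6727;  PNT prediction ≈ 13.1868.

π(258) = 55 and π(5248) = 697, so π(5248)/π(258) ≈ 12.6727. The PNT-predicted ratio is (5248/ln(5248)) / (258/ln(258)) ≈ 13.1868. The two agree to within a few percent, as expected.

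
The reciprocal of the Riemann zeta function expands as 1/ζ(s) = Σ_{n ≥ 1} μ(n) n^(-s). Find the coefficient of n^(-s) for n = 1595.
μ(1595) = -1

Factor n = 1595 = 5 · 11 · 29. μ(n) = 0 if any exponent ≥ 2 (not squarefree); otherwise μ(n) = (−1)^{ω(n)} where ω(n) is the number of distinct prime factors. Applying: μ(1595) = -1.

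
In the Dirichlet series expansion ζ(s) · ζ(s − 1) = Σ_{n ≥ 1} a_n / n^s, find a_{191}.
σ(191) = 192

In the product (Σ m^0/m^s)(Σ k / k^s) = Σ (Σ_{d | n} d) / n^s, the coefficient of 1/n^s is σ(n) = Σ_{d | n} d. For n = 191, divisors are [1, 191]; summing: σ(191) = 192.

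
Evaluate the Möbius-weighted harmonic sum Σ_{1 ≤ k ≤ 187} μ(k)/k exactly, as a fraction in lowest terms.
Σ μ(k)/k = -27041902300620416603296223594221152327628829604011718275600551594065857/5397346292805549782720214077673687806275517530364350655459511599582614290

Values of μ(k) for 1 ≤ k ≤ 187: μ(1) = 1, μ(2) = -1, μ(3) = -1, μ(5) = -1, μ(6) = 1, μ(7) = -1, μ(10) = 1, μ(11) = -1, μ(13) = -1, μ(14) = 1, μ(15) = 1, μ(17) = -1, μ(19) = -1, μ(21) = 1, μ(22) = 1, μ(23) = -1, μ(26) = 1, μ(29) = -1, μ(30) = -1, μ(31) = -1, μ(33) = 1, μ(34) = 1, μ(35) = 1, μ(37) = -1, μ(38) = 1, μ(39) = 1, μ(41) = -1, μ(42) = -1, μ(43) = -1, μ(46) = 1, μ(47) = -1, μ(51) = 1, μ(53) = -1, μ(55) = 1, μ(57) = 1, μ(58) = 1, μ(59) = -1, μ(61) = -1, μ(62) = 1, μ(65) = 1, μ(66) = -1, μ(67) = -1, μ(69) = 1, μ(70) = -1, μ(71) = -1, μ(73) = -1, μ(74) = 1, μ(77) = 1, μ(78) = -1, μ(79) = -1, μ(82) = 1, μ(83) = -1, μ(85) = 1, μ(86) = 1, μ(87) = 1, μ(89) = -1, μ(91) = 1, μ(93) = 1, μ(94) = 1, μ(95) = 1, μ(97) = -1, μ(101) = -1, μ(102) = -1, μ(103) = -1, μ(105) = -1, μ(106) = 1, μ(107) = -1, μ(109) = -1, μ(110) = -1, μ(111) = 1, μ(113) = -1, μ(114) = -1, μ(115) = 1, μ(118) = 1, μ(119) = 1, μ(122) = 1, μ(123) = 1, μ(127) = -1, μ(129) = 1, μ(130) = -1, μ(131) = -1, μ(133) = 1, μ(134) = 1, μ(137) = -1, μ(138) = -1, μ(139) = -1, μ(141) = 1, μ(142) = 1, μ(143) = 1, μ(145) = 1, μ(146) = 1, μ(149) = -1, μ(151) = -1, μ(154) = -1, μ(155) = 1, μ(157) = -1, μ(158) = 1, μ(159) = 1, μ(161) = 1, μ(163) = -1, μ(165) = -1, μ(166) = 1, μ(167) = -1, μ(170) = -1, μ(173) = -1, μ(174) = -1, μ(177) = 1, μ(178) = 1, μ(179) = -1, μ(181) = -1, μ(182) = -1, μ(183) = 1, μ(185) = 1, μ(186) = -1, μ(187) = 1, with μ = 0 on non-squarefree integers. Summing μ(k)/k for k where μ(k) ≠ 0 gives -27041902300620416603296223594221152327628829604011718275600551594065857/5397346292805549782720214077673687806275517530364350655459511599582614290 ≈ -0.0050. (PNT ⟺ this sum → 0 as n → ∞.)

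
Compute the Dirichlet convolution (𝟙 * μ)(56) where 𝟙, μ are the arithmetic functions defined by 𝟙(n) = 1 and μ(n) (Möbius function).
(𝟙 * μ)(56) = 0

Divisors of 56: [1, 2, 4, 7, 8, 14, 28, 56]. For each d | 56:
  d = 1: 𝟙(1) · μ(56/1) = 1 · 0 = 0
  d = 2: 𝟙(2) · μ(56/2) = 1 · 0 = 0
  d = 4: 𝟙(4) · μ(56/4) = 1 · 1 = 1
  d = 7: 𝟙(7) · μ(56/7) = 1 · 0 = 0
  d = 8: 𝟙(8) · μ(56/8) = 1 · -1 = -1
  d = 14: 𝟙(14) · μ(56/14) = 1 · 0 = 0
  d = 28: 𝟙(28) · μ(56/28) = 1 · -1 = -1
  d = 56: 𝟙(56) · μ(56/56) = 1 · 1 = 1
Summing: (𝟙 * μ)(56) = 0 + 0 + 1 + 0 + -1 + 0 + -1 + 1 = 0.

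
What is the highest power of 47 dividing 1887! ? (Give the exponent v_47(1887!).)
v_47(1887!) = 40

Legendre's formula: v_p(n!) = Σ_{k ≥ 1} ⌊n / p^k⌋. For p = 47, n = 1887, the terms are:
  ⌊1887/47^1⌋ = ⌊1887/47⌋ = 40
(the next term ⌊1887/47^2⌋ = 0, terminating the sum). Summing: v_47(1887!) = 40 = 40.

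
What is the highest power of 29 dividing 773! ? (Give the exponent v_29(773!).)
v_29(773!) = 26

Legendre's formula: v_p(n!) = Σ_{k ≥ 1} ⌊n / p^k⌋. For p = 29, n = 773, the terms are:
  ⌊773/29^1⌋ = ⌊773/29⌋ = 26
(the next term ⌊773/29^2⌋ = 0, terminating the sum). Summing: v_29(773!) = 26 = 26.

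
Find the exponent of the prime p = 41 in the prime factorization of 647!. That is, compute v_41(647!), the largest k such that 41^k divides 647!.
v_41(647!) = 15

Legendre's formula: v_p(n!) = Σ_{k ≥ 1} ⌊n / p^k⌋. For p = 41, n = 647, the terms are:
  ⌊647/41^1⌋ = ⌊647/41⌋ = 15
(the next term ⌊647/41^2⌋ = 0, terminating the sum). Summing: v_41(647!) = 15 = 15.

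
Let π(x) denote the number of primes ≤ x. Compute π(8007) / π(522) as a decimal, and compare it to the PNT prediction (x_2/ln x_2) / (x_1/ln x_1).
π(8007)/π(522) = 1007/98 ≈ 10.2755;  PNT prediction ≈ 10.6794.

π(522) = 98 and π(8007) = 1007, so π(8007)/π(522) ≈ 10.2755. The PNT-predicted ratio is (8007/ln(8007)) / (522/ln(522)) ≈ 10.6794. The two agree to within a few percent, as expected.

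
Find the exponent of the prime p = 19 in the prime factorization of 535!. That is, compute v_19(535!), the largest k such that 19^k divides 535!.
v_19(535!) = 29

Legendre's formula: v_p(n!) = Σ_{k ≥ 1} ⌊n / p^k⌋. For p = 19, n = 535, the terms are:
  ⌊535/19^1⌋ = ⌊535/19⌋ = 28
  ⌊535/19^2⌋ = ⌊535/361⌋ = 1
(the next term ⌊535/19^3⌋ = 0, terminating the sum). Summing: v_19(535!) = 28 + 1 = 29.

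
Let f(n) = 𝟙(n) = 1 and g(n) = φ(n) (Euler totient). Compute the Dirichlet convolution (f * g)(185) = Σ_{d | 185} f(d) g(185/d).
(𝟙 * φ)(185) = 185

Divisors of 185: [1, 5, 37, 185]. For each d | 185:
  d = 1: 𝟙(1) · φ(185/1) = 1 · 144 = 144
  d = 5: 𝟙(5) · φ(185/5) = 1 · 36 = 36
  d = 37: 𝟙(37) · φ(185/37) = 1 · 4 = 4
  d = 185: 𝟙(185) · φ(185/185) = 1 · 1 = 1
Summing: (𝟙 * φ)(185) = 144 + 36 + 4 + 1 = 185.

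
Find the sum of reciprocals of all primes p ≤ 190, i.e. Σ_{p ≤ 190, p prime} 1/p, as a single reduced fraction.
Σ 1/p = 10408867916382550633331528920459565913027063402071390584941986323453055203/5397346292805549782720214077673687806275517530364350655459511599582614290

π(190) = 42, so the primes ≤ 190 are [2, 3, 5, 7, 11, 13, 17, 19, 23, 29, 31, 37, 41, 43, 47, 53, 59, 61, 67, 71, 73, 79, 83, 89, 97, 101, 103, 107, 109, 113, 127, 131, 137, 139, 149, 151, 157, 163, 167, 173, 179, 181]. Summing 1/p over these primes: 10408867916382550633331528920459565913027063402071390584941986323453055203/5397346292805549782720214077673687806275517530364350655459511599582614290 ≈ 1.9285. Mertens estimate ln ln(190) + 0.2615 ≈ 1.9192.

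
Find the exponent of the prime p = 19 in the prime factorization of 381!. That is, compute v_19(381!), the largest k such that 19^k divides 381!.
v_19(381!) = 21

Legendre's formula: v_p(n!) = Σ_{k ≥ 1} ⌊n / p^k⌋. For p = 19, n = 381, the terms are:
  ⌊381/19^1⌋ = ⌊381/19⌋ = 20
  ⌊381/19^2⌋ = ⌊381/361⌋ = 1
(the next term ⌊381/19^3⌋ = 0, terminating the sum). Summing: v_19(381!) = 20 + 1 = 21.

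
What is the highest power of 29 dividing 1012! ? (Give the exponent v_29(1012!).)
v_29(1012!) = 35

Legendre's formula: v_p(n!) = Σ_{k ≥ 1} ⌊n / p^k⌋. For p = 29, n = 1012, the terms are:
  ⌊1012/29^1⌋ = ⌊1012/29⌋ = 34
  ⌊1012/29^2⌋ = ⌊1012/841⌋ = 1
(the next term ⌊1012/29^3⌋ = 0, terminating the sum). Summing: v_29(1012!) = 34 + 1 = 35.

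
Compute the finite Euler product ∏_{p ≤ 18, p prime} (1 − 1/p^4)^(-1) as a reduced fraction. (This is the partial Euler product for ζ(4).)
∏ = 54205291183043/50083135488000

The primes p ≤ 18 are [2, 3, 5, 7, 11, 13, 17]. For each prime, (1 − 1/p^4)^(-1) = p^4 / (p^4 − 1). The product is (1 − 1/2^4)^(-1), (1 − 1/3^4)^(-1), (1 − 1/5^4)^(-1), (1 − 1/7^4)^(-1), (1 − 1/11^4)^(-1), (1 − 1/13^4)^(-1), (1 − 1/17^4)^(-1) = ∏ p^4 / (p^4 − 1) = 54205291183043/50083135488000.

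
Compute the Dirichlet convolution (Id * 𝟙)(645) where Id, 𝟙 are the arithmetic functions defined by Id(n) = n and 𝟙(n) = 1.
(Id * 𝟙)(645) = 1056

Divisors of 645: [1, 3, 5, 15, 43, 129, 215, 645]. For each d | 645:
  d = 1: Id(1) · 𝟙(645/1) = 1 · 1 = 1
  d = 3: Id(3) · 𝟙(645/3) = 3 · 1 = 3
  d = 5: Id(5) · 𝟙(645/5) = 5 · 1 = 5
  d = 15: Id(15) · 𝟙(645/15) = 15 · 1 = 15
  d = 43: Id(43) · 𝟙(645/43) = 43 · 1 = 43
  d = 129: Id(129) · 𝟙(645/129) = 129 · 1 = 129
  d = 215: Id(215) · 𝟙(645/215) = 215 · 1 = 215
  d = 645: Id(645) · 𝟙(645/645) = 645 · 1 = 645
Summing: (Id * 𝟙)(645) = 1 + 3 + 5 + 15 + 43 + 129 + 215 + 645 = 1056.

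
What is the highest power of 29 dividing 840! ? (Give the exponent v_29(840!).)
v_29(840!) = 28

Legendre's formula: v_p(n!) = Σ_{k ≥ 1} ⌊n / p^k⌋. For p = 29, n = 840, the terms are:
  ⌊840/29^1⌋ = ⌊840/29⌋ = 28
(the next term ⌊840/29^2⌋ = 0, terminating the sum). Summing: v_29(840!) = 28 = 28.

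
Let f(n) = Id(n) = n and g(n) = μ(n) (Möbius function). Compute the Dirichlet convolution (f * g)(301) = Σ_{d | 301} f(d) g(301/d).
(Id * μ)(301) = 252

Divisors of 301: [1, 7, 43, 301]. For each d | 301:
  d = 1: Id(1) · μ(301/1) = 1 · 1 = 1
  d = 7: Id(7) · μ(301/7) = 7 · -1 = -7
  d = 43: Id(43) · μ(301/43) = 43 · -1 = -43
  d = 301: Id(301) · μ(301/301) = 301 · 1 = 301
Summing: (Id * μ)(301) = 1 + -7 + -43 + 301 = 252.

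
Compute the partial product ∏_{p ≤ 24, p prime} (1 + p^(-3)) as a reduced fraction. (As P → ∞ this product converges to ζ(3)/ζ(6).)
∏ = 16117288424681472/13642976755448975

The primes p ≤ 24 are [2, 3, 5, 7, 11, 13, 17, 19, 23]. For each, (1 + 1/p^3) = (p^3 + 1)/p^3. Multiplying these fractions over p ∈ [2, 3, 5, 7, 11, 13, 17, 19, 23] gives 16117288424681472/13642976755448975. (In the limit P → ∞ this tends to ζ(3)/ζ(6).)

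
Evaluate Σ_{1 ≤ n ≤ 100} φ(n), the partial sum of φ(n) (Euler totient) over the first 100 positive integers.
Σ_{n ≤ 100} φ(n) = 3044

Compute φ(n) for each 1 ≤ n ≤ 100: φ(1) = 1, φ(2) = 1, φ(3) = 2, φ(4) = 2, φ(5) = 4, φ(6) = 2, φ(7) = 6, φ(8) = 4, φ(9) = 6, φ(10) = 4, φ(11) = 10, φ(12) = 4, φ(13) = 12, φ(14) = 6, φ(15) = 8, φ(16) = 8, φ(17) = 16, φ(18) = 6, φ(19) = 18, φ(20) = 8, φ(21) = 12, φ(22) = 10, φ(23) = 22, φ(24) = 8, φ(25) = 20, φ(26) = 12, φ(27) = 18, φ(28) = 12, φ(29) = 28, φ(30) = 8, φ(31) = 30, φ(32) = 16, φ(33) = 20, φ(34) = 16, φ(35) = 24, φ(36) = 12, φ(37) = 36, φ(38) = 18, φ(39) = 24, φ(40) = 16, φ(41) = 40, φ(42) = 12, φ(43) = 42, φ(44) = 20, φ(45) = 24, φ(46) = 22, φ(47) = 46, φ(48) = 16, φ(49) = 42, φ(50) = 20, φ(51) = 32, φ(52) = 24, φ(53) = 52, φ(54) = 18, φ(55) = 40, φ(56) = 24, φ(57) = 36, φ(58) = 28, φ(59) = 58, φ(60) = 16, φ(61) = 60, φ(62) = 30, φ(63) = 36, φ(64) = 32, φ(65) = 48, φ(66) = 20, φ(67) = 66, φ(68) = 32, φ(69) = 44, φ(70) = 24, φ(71) = 70, φ(72) = 24, φ(73) = 72, φ(74) = 36, φ(75) = 40, φ(76) = 36, φ(77) = 60, φ(78) = 24, φ(79) = 78, φ(80) = 32, φ(81) = 54, φ(82) = 40, φ(83) = 82, φ(84) = 24, φ(85) = 64, φ(86) = 42, φ(87) = 56, φ(88) = 40, φ(89) = 88, φ(90) = 24, φ(91) = 72, φ(92) = 44, φ(93) = 60, φ(94) = 46, φ(95) = 72, φ(96) = 32, φ(97) = 96, φ(98) = 42, φ(99) = 60, φ(100) = 40. Summing all 100 values: 3044. (Average order: Σ_{n ≤ x} φ(n) ~ (3/π²) x². For x = 100, (3/π²)·100² ≈ 3039.64.)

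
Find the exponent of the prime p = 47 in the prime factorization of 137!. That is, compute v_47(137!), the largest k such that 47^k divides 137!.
v_47(137!) = 2

Legendre's formula: v_p(n!) = Σ_{k ≥ 1} ⌊n / p^k⌋. For p = 47, n = 137, the terms are:
  ⌊137/47^1⌋ = ⌊137/47⌋ = 2
(the next term ⌊137/47^2⌋ = 0, terminating the sum). Summing: v_47(137!) = 2 = 2.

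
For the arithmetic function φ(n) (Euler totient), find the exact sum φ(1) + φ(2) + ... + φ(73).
Σ_{n ≤ 73} φ(n) = 1660

Compute φ(n) for each 1 ≤ n ≤ 73: φ(1) = 1, φ(2) = 1, φ(3) = 2, φ(4) = 2, φ(5) = 4, φ(6) = 2, φ(7) = 6, φ(8) = 4, φ(9) = 6, φ(10) = 4, φ(11) = 10, φ(12) = 4, φ(13) = 12, φ(14) = 6, φ(15) = 8, φ(16) = 8, φ(17) = 16, φ(18) = 6, φ(19) = 18, φ(20) = 8, φ(21) = 12, φ(22) = 10, φ(23) = 22, φ(24) = 8, φ(25) = 20, φ(26) = 12, φ(27) = 18, φ(28) = 12, φ(29) = 28, φ(30) = 8, φ(31) = 30, φ(32) = 16, φ(33) = 20, φ(34) = 16, φ(35) = 24, φ(36) = 12, φ(37) = 36, φ(38) = 18, φ(39) = 24, φ(40) = 16, φ(41) = 40, φ(42) = 12, φ(43) = 42, φ(44) = 20, φ(45) = 24, φ(46) = 22, φ(47) = 46, φ(48) = 16, φ(49) = 42, φ(50) = 20, φ(51) = 32, φ(52) = 24, φ(53) = 52, φ(54) = 18, φ(55) = 40, φ(56) = 24, φ(57) = 36, φ(58) = 28, φ(59) = 58, φ(60) = 16, φ(61) = 60, φ(62) = 30, φ(63) = 36, φ(64) = 32, φ(65) = 48, φ(66) = 20, φ(67) = 66, φ(68) = 32, φ(69) = 44, φ(70) = 24, φ(71) = 70, φ(72) = 24, φ(73) = 72. Summing all 73 values: 1660. (Average order: Σ_{n ≤ x} φ(n) ~ (3/π²) x². For x = 73, (3/π²)·73² ≈ 1619.82.)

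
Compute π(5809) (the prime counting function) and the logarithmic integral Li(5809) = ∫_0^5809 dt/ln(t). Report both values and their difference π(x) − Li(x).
π(5809) = 762;  Li(5809) ≈ 778.42;  π(x) − Li(x) ≈ -16.42.

Direct count of primes ≤ 5809 gives π(5809) = 762. Numerical evaluation of the logarithmic integral gives Li(5809) ≈ 778.42. The difference π(x) − Li(x) ≈ -16.42 is typically negative for small/moderate x (Li(x) overestimates), though Littlewood's theorem shows this sign changes infinitely often.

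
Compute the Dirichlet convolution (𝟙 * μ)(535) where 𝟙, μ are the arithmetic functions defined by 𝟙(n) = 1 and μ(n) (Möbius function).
(𝟙 * μ)(535) = 0

Divisors of 535: [1, 5, 107, 535]. For each d | 535:
  d = 1: 𝟙(1) · μ(535/1) = 1 · 1 = 1
  d = 5: 𝟙(5) · μ(535/5) = 1 · -1 = -1
  d = 107: 𝟙(107) · μ(535/107) = 1 · -1 = -1
  d = 535: 𝟙(535) · μ(535/535) = 1 · 1 = 1
Summing: (𝟙 * μ)(535) = 1 + -1 + -1 + 1 = 0.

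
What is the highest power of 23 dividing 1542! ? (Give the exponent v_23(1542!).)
v_23(1542!) = 69

Legendre's formula: v_p(n!) = Σ_{k ≥ 1} ⌊n / p^k⌋. For p = 23, n = 1542, the terms are:
  ⌊1542/23^1⌋ = ⌊1542/23⌋ = 67
  ⌊1542/23^2⌋ = ⌊1542/529⌋ = 2
(the next term ⌊1542/23^3⌋ = 0, terminating the sum). Summing: v_23(1542!) = 67 + 2 = 69.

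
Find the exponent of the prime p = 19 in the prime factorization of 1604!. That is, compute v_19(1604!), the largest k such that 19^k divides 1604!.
v_19(1604!) = 88

Legendre's formula: v_p(n!) = Σ_{k ≥ 1} ⌊n / p^k⌋. For p = 19, n = 1604, the terms are:
  ⌊1604/19^1⌋ = ⌊1604/19⌋ = 84
  ⌊1604/19^2⌋ = ⌊1604/361⌋ = 4
(the next term ⌊1604/19^3⌋ = 0, terminating the sum). Summing: v_19(1604!) = 84 + 4 = 88.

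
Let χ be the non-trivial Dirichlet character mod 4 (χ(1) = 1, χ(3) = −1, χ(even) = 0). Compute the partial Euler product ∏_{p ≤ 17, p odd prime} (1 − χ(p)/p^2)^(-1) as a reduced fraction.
∏ = 41368327/44974080

The odd primes p ≤ 17 are [3, 5, 7, 11, 13, 17]. For each, χ(p) = 1 if p ≡ 1 mod 4, χ(p) = −1 if p ≡ 3 mod 4. Taking (1 − χ(p)/p^2)^(-1) = p^2/(p^2 − χ(p)): (1 − (-1)/3^2)^(-1) · (1 − (1)/5^2)^(-1) · (1 − (-1)/7^2)^(-1) · (1 − (-1)/11^2)^(-1) · (1 − (1)/13^2)^(-1) · (1 − (1)/17^2)^(-1) = 41368327/44974080.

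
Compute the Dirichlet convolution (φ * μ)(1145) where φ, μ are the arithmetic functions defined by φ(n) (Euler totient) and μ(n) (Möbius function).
(φ * μ)(1145) = 681

Divisors of 1145: [1, 5, 229, 1145]. For each d | 1145:
  d = 1: φ(1) · μ(1145/1) = 1 · 1 = 1
  d = 5: φ(5) · μ(1145/5) = 4 · -1 = -4
  d = 229: φ(229) · μ(1145/229) = 228 · -1 = -228
  d = 1145: φ(1145) · μ(1145/1145) = 912 · 1 = 912
Summing: (φ * μ)(1145) = 1 + -4 + -228 + 912 = 681.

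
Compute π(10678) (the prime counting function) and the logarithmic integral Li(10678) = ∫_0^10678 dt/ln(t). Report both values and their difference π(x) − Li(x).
π(10678) = 1302;  Li(10678) ≈ 1319.49;  π(x) − Li(x) ≈ -17.49.

Direct count of primes ≤ 10678 gives π(10678) = 1302. Numerical evaluation of the logarithmic integral gives Li(10678) ≈ 1319.49. The difference π(x) − Li(x) ≈ -17.49 is typically negative for small/moderate x (Li(x) overestimates), though Littlewood's theorem shows this sign changes infinitely often.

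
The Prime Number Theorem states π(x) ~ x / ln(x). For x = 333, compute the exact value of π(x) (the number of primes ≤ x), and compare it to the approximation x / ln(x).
π(333) = 67;  x/ln(x) ≈ 57.33;  relative error ≈ 14.43%.

Directly count primes up to 333: π(333) = 67. The PNT approximation gives 333/ln(333) ≈ 333/5.80814 ≈ 57.33. Relative error (π(x) − x/ln(x)) / π(x) ≈ 14.43%; the approximation is known to undercount slightly (Li(x) is a better estimate).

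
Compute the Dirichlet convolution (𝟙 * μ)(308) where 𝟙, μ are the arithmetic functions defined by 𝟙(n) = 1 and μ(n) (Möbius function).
(𝟙 * μ)(308) = 0

Divisors of 308: [1, 2, 4, 7, 11, 14, 22, 28, 44, 77, 154, 308]. For each d | 308:
  d = 1: 𝟙(1) · μ(308/1) = 1 · 0 = 0
  d = 2: 𝟙(2) · μ(308/2) = 1 · -1 = -1
  d = 4: 𝟙(4) · μ(308/4) = 1 · 1 = 1
  d = 7: 𝟙(7) · μ(308/7) = 1 · 0 = 0
  d = 11: 𝟙(11) · μ(308/11) = 1 · 0 = 0
  d = 14: 𝟙(14) · μ(308/14) = 1 · 1 = 1
  d = 22: 𝟙(22) · μ(308/22) = 1 · 1 = 1
  d = 28: 𝟙(28) · μ(308/28) = 1 · -1 = -1
  d = 44: 𝟙(44) · μ(308/44) = 1 · -1 = -1
  d = 77: 𝟙(77) · μ(308/77) = 1 · 0 = 0
  d = 154: 𝟙(154) · μ(308/154) = 1 · -1 = -1
  d = 308: 𝟙(308) · μ(308/308) = 1 · 1 = 1
Summing: (𝟙 * μ)(308) = 0 + -1 + 1 + 0 + 0 + 1 + 1 + -1 + -1 + 0 + -1 + 1 = 0.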